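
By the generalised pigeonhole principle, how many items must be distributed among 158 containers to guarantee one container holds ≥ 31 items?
n = (31 − 1)·158 + 1 = 4741

By the generalised pigeonhole principle, to guarantee some box contains ≥ r objects we need more than (r − 1) · k objects total. Threshold: n = (r − 1) · k + 1. With r = 31 and k = 158: n = 30 · 158 + 1 = 4740 + 1 = 4741. For n = 4740 = 30 · 158, we can put exactly 30 objects in every box, avoiding 31 in any single one — so 4741 is tight.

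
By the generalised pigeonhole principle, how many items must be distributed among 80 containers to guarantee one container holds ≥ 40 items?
n = (40 − 1)·80 + 1 = 3121

By the generalised pigeonhole principle, to guarantee some box contains ≥ r objects we need more than (r − 1) · k objects total. Threshold: n = (r − 1) · k + 1. With r = 40 and k = 80: n = 39 · 80 + 1 = 3120 + 1 = 3121. For n = 3120 = 39 · 80, we can put exactly 39 objects in every box, avoiding 40 in any single one — so 3121 is tight.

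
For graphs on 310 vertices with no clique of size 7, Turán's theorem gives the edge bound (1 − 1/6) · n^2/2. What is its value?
Turán density bound = (5/6) · 310^2/2 = 120125/3 ≈ 40041.6667

Turán's theorem: ex(n, K_{r+1}) is achieved by the complete r-partite Turán graph T(n, r) with parts as balanced as possible, and is at most (1 − 1/r) · n^2/2. For r = 6, n = 310: the density bound is (5/6) · 96100/2 = 120125/3 ≈ 40041.6667. The integer-valued extremum is e(T(310, 6)) = 40041, which is strictly less than the density bound 120125/3 since 6 ∤ 310 (the parts of T(310, 6) cannot all be equal).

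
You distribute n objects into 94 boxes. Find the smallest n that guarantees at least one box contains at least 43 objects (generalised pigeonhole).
n = (43 − 1)·94 + 1 = 3949

By the generalised pigeonhole principle, to guarantee some box contains ≥ r objects we need more than (r − 1) · k objects total. Threshold: n = (r − 1) · k + 1. With r = 43 and k = 94: n = 42 · 94 + 1 = 3948 + 1 = 3949. For n = 3948 = 42 · 94, we can put exactly 42 objects in every box, avoiding 43 in any single one — so 3949 is tight.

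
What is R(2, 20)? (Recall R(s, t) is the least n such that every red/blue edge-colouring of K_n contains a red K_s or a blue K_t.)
R(2, 20) = 20

R(2, k) = k for all k ≥ 2: in a 2-colouring of K_k, either some edge is red (a red K_2) or all edges are blue (a blue K_k). And K_{19} coloured all-blue has no blue K_20, so R(2, 20) > 19. Hence R(2, 20) = 20.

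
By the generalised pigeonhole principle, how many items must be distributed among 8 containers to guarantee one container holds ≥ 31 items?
n = (31 − 1)·8 + 1 = 241

By the generalised pigeonhole principle, to guarantee some box contains ≥ r objects we need more than (r − 1) · k objects total. Threshold: n = (r − 1) · k + 1. With r = 31 and k = 8: n = 30 · 8 + 1 = 240 + 1 = 241. For n = 240 = 30 · 8, we can put exactly 30 objects in every box, avoiding 31 in any single one — so 241 is tight.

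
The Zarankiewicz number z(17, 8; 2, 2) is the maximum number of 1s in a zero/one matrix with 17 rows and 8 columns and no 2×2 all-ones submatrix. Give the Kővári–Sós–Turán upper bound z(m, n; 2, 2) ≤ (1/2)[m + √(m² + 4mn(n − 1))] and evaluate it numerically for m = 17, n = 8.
z(17, 8; 2, 2) ≤ (1/2)[17 + √(17² + 4·17·8·7)] = (1/2)[17 + √4097] = 40.5039

Kővári–Sós–Turán: let r_1, ..., r_17 be the row sums and z = Σ r_i the total number of 1s. Each pair of columns can share at most one row with both entries 1 (else a 2×2 all-ones block appears), so Σ_i C(r_i, 2) ≤ C(8, 2) = 28. By convexity Σ_i C(r_i, 2) ≥ 17·C(z/17, 2) = z(z − 17)/(2·17), giving z² − 17z − 17·8·7 ≤ 0 and hence z ≤ (1/2)[17 + √(289 + 4·952)] = (1/2)[17 + √4097] ≈ (1/2)(17 + 64.0078) = 40.5039.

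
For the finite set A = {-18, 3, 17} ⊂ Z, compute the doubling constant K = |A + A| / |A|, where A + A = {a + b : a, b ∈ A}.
K = |A + A| / |A| = 6/3 = 2

Enumerate A + A = {a + b : a, b ∈ A}. With |A| = 3, there are |A|^2 = 9 ordered sum pairs; collecting distinct values, A + A = {-36, -15, -1, 6, 20, 34}, so |A + A| = 6. Thus K = 6/3 = 2. For comparison, the minimum possible |A + A| over all 3-element sets is 2·3 − 1 = 5 (so min K = 5/3), attained only by arithmetic progressions.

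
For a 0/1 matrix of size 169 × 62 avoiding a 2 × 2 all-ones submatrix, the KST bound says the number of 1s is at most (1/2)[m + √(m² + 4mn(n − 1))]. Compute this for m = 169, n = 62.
z(169, 62; 2, 2) ≤ (1/2)[169 + √(169² + 4·169·62·61)] = (1/2)[169 + √2585193] = 888.4268

Kővári–Sós–Turán: let r_1, ..., r_169 be the row sums and z = Σ r_i the total number of 1s. Each pair of columns can share at most one row with both entries 1 (else a 2×2 all-ones block appears), so Σ_i C(r_i, 2) ≤ C(62, 2) = 1891. By convexity Σ_i C(r_i, 2) ≥ 169·C(z/169, 2) = z(z − 169)/(2·169), giving z² − 169z − 169·62·61 ≤ 0 and hence z ≤ (1/2)[169 + √(28561 + 4·639158)] = (1/2)[169 + √2585193] ≈ (1/2)(169 + 1607.8535) = 888.4268.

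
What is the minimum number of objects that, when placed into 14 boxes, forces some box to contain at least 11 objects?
n = (11 − 1)·14 + 1 = 141

By the generalised pigeonhole principle, to guarantee some box contains ≥ r objects we need more than (r − 1) · k objects total. Threshold: n = (r − 1) · k + 1. With r = 11 and k = 14: n = 10 · 14 + 1 = 140 + 1 = 141. For n = 140 = 10 · 14, we can put exactly 10 objects in every box, avoiding 11 in any single one — so 141 is tight.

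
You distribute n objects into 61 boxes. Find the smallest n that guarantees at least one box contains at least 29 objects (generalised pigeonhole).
n = (29 − 1)·61 + 1 = 1709

By the generalised pigeonhole principle, to guarantee some box contains ≥ r objects we need more than (r − 1) · k objects total. Threshold: n = (r − 1) · k + 1. With r = 29 and k = 61: n = 28 · 61 + 1 = 1708 + 1 = 1709. For n = 1708 = 28 · 61, we can put exactly 28 objects in every box, avoiding 29 in any single one — so 1709 is tight.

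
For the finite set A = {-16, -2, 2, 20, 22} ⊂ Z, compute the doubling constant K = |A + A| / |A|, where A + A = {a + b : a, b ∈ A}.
K = |A + A| / |A| = 14/5

Enumerate A + A = {a + b : a, b ∈ A}. With |A| = 5, there are |A|^2 = 25 ordered sum pairs; collecting distinct values, A + A = {-32, -18, -14, -4, 0, 4, 6, 18, 20, 22, 24, 40, 42, 44}, so |A + A| = 14. Thus K = 14/5. For comparison, the minimum possible |A + A| over all 5-element sets is 2·5 − 1 = 9 (so min K = 9/5), attained only by arithmetic progressions.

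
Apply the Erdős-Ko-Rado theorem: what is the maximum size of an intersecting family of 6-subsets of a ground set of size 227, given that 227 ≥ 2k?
max |F| = C(226, 5) = 4699109520

Erdős-Ko-Rado (1961): when n ≥ 2k, max |F| = C(n−1, k−1). The bound is attained by the star {A : i ∈ A} for any fixed i ∈ [n]. Here C(227−1, 6−1) = C(226, 5) = 4699109520.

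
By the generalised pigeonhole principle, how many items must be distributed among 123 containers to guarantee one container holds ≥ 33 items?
n = (33 − 1)·123 + 1 = 3937

By the generalised pigeonhole principle, to guarantee some box contains ≥ r objects we need more than (r − 1) · k objects total. Threshold: n = (r − 1) · k + 1. With r = 33 and k = 123: n = 32 · 123 + 1 = 3936 + 1 = 3937. For n = 3936 = 32 · 123, we can put exactly 32 objects in every box, avoiding 33 in any single one — so 3937 is tight.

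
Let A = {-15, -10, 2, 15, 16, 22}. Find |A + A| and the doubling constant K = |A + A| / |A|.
K = |A + A| / |A| = 21/6 = 7/2

Enumerate A + A = {a + b : a, b ∈ A}. With |A| = 6, there are |A|^2 = 36 ordered sum pairs; collecting distinct values, A + A = {-30, -25, -20, -13, -8, 0, 1, 4, 5, 6, 7, 12, 17, 18, 24, 30, 31, 32, 37, 38, 44}, so |A + A| = 21. Thus K = 21/6 = 7/2. For comparison, the minimum possible |A + A| over all 6-element sets is 2·6 − 1 = 11 (so min K = 11/6), attained only by arithmetic progressions.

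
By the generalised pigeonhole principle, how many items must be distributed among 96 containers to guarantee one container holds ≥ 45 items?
n = (45 − 1)·96 + 1 = 4225

By the generalised pigeonhole principle, to guarantee some box contains ≥ r objects we need more than (r − 1) · k objects total. Threshold: n = (r − 1) · k + 1. With r = 45 and k = 96: n = 44 · 96 + 1 = 4224 + 1 = 4225. For n = 4224 = 44 · 96, we can put exactly 44 objects in every box, avoiding 45 in any single one — so 4225 is tight.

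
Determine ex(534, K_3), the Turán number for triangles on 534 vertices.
ex(534, K_3) = ⌊534^2/4⌋ = 71289

Mantel (1907): a triangle-free graph on n vertices has at most ⌊n^2/4⌋ edges, with equality for the complete bipartite graph K_{⌊n/2⌋, ⌈n/2⌉}. For n = 534: ⌊534^2/4⌋ = ⌊285156/4⌋ = 71289. The extremal graph is K_{267, 267}, which has 267·267 = 71289 edges.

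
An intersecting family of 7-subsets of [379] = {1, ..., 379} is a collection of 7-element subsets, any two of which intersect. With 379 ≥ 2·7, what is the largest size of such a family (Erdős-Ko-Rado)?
max |F| = C(378, 6) = 3893141602350

Erdős-Ko-Rado (1961): when n ≥ 2k, max |F| = C(n−1, k−1). The bound is attained by the star {A : i ∈ A} for any fixed i ∈ [n]. Here C(379−1, 7−1) = C(378, 6) = 3893141602350.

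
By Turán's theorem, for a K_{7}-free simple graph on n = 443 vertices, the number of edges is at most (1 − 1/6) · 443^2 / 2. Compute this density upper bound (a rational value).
Turán density bound = (5/6) · 443^2/2 = 981245/12 ≈ 81770.4167

Turán's theorem: ex(n, K_{r+1}) is achieved by the complete r-partite Turán graph T(n, r) with parts as balanced as possible, and is at most (1 − 1/r) · n^2/2. For r = 6, n = 443: the density bound is (5/6) · 196249/2 = 981245/12 ≈ 81770.4167. The integer-valued extremum is e(T(443, 6)) = 81770, which is strictly less than the density bound 981245/12 since 6 ∤ 443 (the parts of T(443, 6) cannot all be equal).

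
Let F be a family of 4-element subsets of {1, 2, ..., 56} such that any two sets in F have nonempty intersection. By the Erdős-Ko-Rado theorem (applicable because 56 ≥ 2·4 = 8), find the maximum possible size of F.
max |F| = C(55, 3) = 26235

Erdős-Ko-Rado (1961): when n ≥ 2k, max |F| = C(n−1, k−1). The bound is attained by the star {A : i ∈ A} for any fixed i ∈ [n]. Here C(56−1, 4−1) = C(55, 3) = 26235.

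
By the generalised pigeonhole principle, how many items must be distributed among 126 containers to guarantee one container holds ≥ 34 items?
n = (34 − 1)·126 + 1 = 4159

By the generalised pigeonhole principle, to guarantee some box contains ≥ r objects we need more than (r − 1) · k objects total. Threshold: n = (r − 1) · k + 1. With r = 34 and k = 126: n = 33 · 126 + 1 = 4158 + 1 = 4159. For n = 4158 = 33 · 126, we can put exactly 33 objects in every box, avoiding 34 in any single one — so 4159 is tight.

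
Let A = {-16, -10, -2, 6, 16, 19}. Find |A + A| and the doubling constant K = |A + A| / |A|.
K = |A + A| / |A| = 20/6 = 10/3

Enumerate A + A = {a + b : a, b ∈ A}. With |A| = 6, there are |A|^2 = 36 ordered sum pairs; collecting distinct values, A + A = {-32, -26, -20, -18, -12, -10, -4, 0, 3, 4, 6, 9, 12, 14, 17, 22, 25, 32, 35, 38}, so |A + A| = 20. Thus K = 20/6 = 10/3. For comparison, the minimum possible |A + A| over all 6-element sets is 2·6 − 1 = 11 (so min K = 11/6), attained only by arithmetic progressions.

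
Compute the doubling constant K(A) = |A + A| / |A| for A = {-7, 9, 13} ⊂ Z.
K = |A + A| / |A| = 6/3 = 2

Enumerate A + A = {a + b : a, b ∈ A}. With |A| = 3, there are |A|^2 = 9 ordered sum pairs; collecting distinct values, A + A = {-14, 2, 6, 18, 22, 26}, so |A + A| = 6. Thus K = 6/3 = 2. For comparison, the minimum possible |A + A| over all 3-element sets is 2·3 − 1 = 5 (so min K = 5/3), attained only by arithmetic progressions.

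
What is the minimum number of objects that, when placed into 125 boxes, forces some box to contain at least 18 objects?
n = (18 − 1)·125 + 1 = 2126

By the generalised pigeonhole principle, to guarantee some box contains ≥ r objects we need more than (r − 1) · k objects total. Threshold: n = (r − 1) · k + 1. With r = 18 and k = 125: n = 17 · 125 + 1 = 2125 + 1 = 2126. For n = 2125 = 17 · 125, we can put exactly 17 objects in every box, avoiding 18 in any single one — so 2126 is tight.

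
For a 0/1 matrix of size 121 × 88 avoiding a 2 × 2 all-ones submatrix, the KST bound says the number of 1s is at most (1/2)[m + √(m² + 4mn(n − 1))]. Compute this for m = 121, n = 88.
z(121, 88; 2, 2) ≤ (1/2)[121 + √(121² + 4·121·88·87)] = (1/2)[121 + √3720145] = 1024.8839

Kővári–Sós–Turán: let r_1, ..., r_121 be the row sums and z = Σ r_i the total number of 1s. Each pair of columns can share at most one row with both entries 1 (else a 2×2 all-ones block appears), so Σ_i C(r_i, 2) ≤ C(88, 2) = 3828. By convexity Σ_i C(r_i, 2) ≥ 121·C(z/121, 2) = z(z − 121)/(2·121), giving z² − 121z − 121·88·87 ≤ 0 and hence z ≤ (1/2)[121 + √(14641 + 4·926376)] = (1/2)[121 + √3720145] ≈ (1/2)(121 + 1928.7677) = 1024.8839.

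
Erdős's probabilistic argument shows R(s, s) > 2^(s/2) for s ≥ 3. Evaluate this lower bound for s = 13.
2^(13/2) = 90.5097; so R(13, 13) > 90.5097

Colour each edge of K_n uniformly at random with red/blue. The expected number of monochromatic K_13 is C(n, 13) · 2 · 2^(−C(13,2)). If C(n, 13) · 2^(1 − C(13,2)) < 1, then with positive probability no monochromatic K_13 exists, so R(13, 13) > n. The standard estimate C(n, 13) ≤ n^13/13! shows this inequality holds whenever n ≤ 2^(13/2) (since 13! · 2^(C(13,2) − 1) > 2^(13^2/2) ≥ n^13). Hence R(13, 13) > 2^(13/2) = 90.5097.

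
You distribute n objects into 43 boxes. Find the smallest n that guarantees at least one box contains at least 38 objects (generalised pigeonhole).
n = (38 − 1)·43 + 1 = 1592

By the generalised pigeonhole principle, to guarantee some box contains ≥ r objects we need more than (r − 1) · k objects total. Threshold: n = (r − 1) · k + 1. With r = 38 and k = 43: n = 37 · 43 + 1 = 1591 + 1 = 1592. For n = 1591 = 37 · 43, we can put exactly 37 objects in every box, avoiding 38 in any single one — so 1592 is tight.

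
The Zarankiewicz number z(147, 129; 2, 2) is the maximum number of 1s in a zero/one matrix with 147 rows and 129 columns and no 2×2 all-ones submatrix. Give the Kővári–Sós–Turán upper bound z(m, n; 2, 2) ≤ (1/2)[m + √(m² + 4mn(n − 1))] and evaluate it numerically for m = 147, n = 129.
z(147, 129; 2, 2) ≤ (1/2)[147 + √(147² + 4·147·129·128)] = (1/2)[147 + √9730665] = 1633.2007

Kővári–Sós–Turán: let r_1, ..., r_147 be the row sums and z = Σ r_i the total number of 1s. Each pair of columns can share at most one row with both entries 1 (else a 2×2 all-ones block appears), so Σ_i C(r_i, 2) ≤ C(129, 2) = 8256. By convexity Σ_i C(r_i, 2) ≥ 147·C(z/147, 2) = z(z − 147)/(2·147), giving z² − 147z − 147·129·128 ≤ 0 and hence z ≤ (1/2)[147 + √(21609 + 4·2427264)] = (1/2)[147 + √9730665] ≈ (1/2)(147 + 3119.4014) = 1633.2007.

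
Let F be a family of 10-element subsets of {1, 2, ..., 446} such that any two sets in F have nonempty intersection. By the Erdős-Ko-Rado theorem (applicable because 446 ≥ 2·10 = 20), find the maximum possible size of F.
max |F| = C(445, 9) = 1738270170172721185

Erdős-Ko-Rado (1961): when n ≥ 2k, max |F| = C(n−1, k−1). The bound is attained by the star {A : i ∈ A} for any fixed i ∈ [n]. Here C(446−1, 10−1) = C(445, 9) = 1738270170172721185.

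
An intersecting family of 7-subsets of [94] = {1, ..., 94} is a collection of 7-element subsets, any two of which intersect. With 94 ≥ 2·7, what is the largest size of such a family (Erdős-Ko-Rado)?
max |F| = C(93, 6) = 762245484

Erdős-Ko-Rado (1961): when n ≥ 2k, max |F| = C(n−1, k−1). The bound is attained by the star {A : i ∈ A} for any fixed i ∈ [n]. Here C(94−1, 7−1) = C(93, 6) = 762245484.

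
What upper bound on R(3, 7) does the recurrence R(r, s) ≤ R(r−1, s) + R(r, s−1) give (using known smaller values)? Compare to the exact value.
R(3, 7) ≤ R(2, 7) + R(3, 6) = 7 + 18 = 25; exact value R(3, 7) = 23.

The Erdős–Szekeres recurrence R(r, s) ≤ R(r−1, s) + R(r, s−1) applied to (r, s) = (3, 7) gives
  R(3, 7) ≤ R(2, 7) + R(3, 6) = 7 + 18 = 25.
(Recall R(2, k) = k and R is symmetric.) The recurrence is not tight here (it gives 25, but the exact value is R(3, 7) = 23); the tight upper bound requires a sharper argument than the simple recurrence, combined with a lower-bound construction on K_{22}.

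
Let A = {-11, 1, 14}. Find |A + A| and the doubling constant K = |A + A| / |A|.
K = |A + A| / |A| = 6/3 = 2

Enumerate A + A = {a + b : a, b ∈ A}. With |A| = 3, there are |A|^2 = 9 ordered sum pairs; collecting distinct values, A + A = {-22, -10, 2, 3, 15, 28}, so |A + A| = 6. Thus K = 6/3 = 2. For comparison, the minimum possible |A + A| over all 3-element sets is 2·3 − 1 = 5 (so min K = 5/3), attained only by arithmetic progressions.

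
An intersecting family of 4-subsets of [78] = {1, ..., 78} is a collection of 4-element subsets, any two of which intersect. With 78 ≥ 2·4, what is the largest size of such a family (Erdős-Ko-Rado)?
max |F| = C(77, 3) = 73150

The Erdős-Ko-Rado theorem states: for n ≥ 2k, an intersecting family of k-subsets of an n-element set has size at most C(n − 1, k − 1), with equality for 'star' families {A ⊆ [n] : |A| = k, i ∈ A} (fix an element i). For n = 78, k = 4: C(77, 3) = 73150.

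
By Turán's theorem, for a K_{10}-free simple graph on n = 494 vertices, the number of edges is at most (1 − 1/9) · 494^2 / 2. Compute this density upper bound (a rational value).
Turán density bound = (8/9) · 494^2/2 = 976144/9 ≈ 108460.4444

Turán's theorem: ex(n, K_{r+1}) is achieved by the complete r-partite Turán graph T(n, r) with parts as balanced as possible, and is at most (1 − 1/r) · n^2/2. For r = 9, n = 494: the density bound is (8/9) · 244036/2 = 976144/9 ≈ 108460.4444. The integer-valued extremum is e(T(494, 9)) = 108460, which is strictly less than the density bound 976144/9 since 9 ∤ 494 (the parts of T(494, 9) cannot all be equal).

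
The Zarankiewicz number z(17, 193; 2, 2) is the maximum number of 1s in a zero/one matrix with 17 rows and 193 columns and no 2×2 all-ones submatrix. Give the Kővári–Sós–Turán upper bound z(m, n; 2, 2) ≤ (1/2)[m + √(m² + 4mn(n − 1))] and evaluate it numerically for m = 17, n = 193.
z(17, 193; 2, 2) ≤ (1/2)[17 + √(17² + 4·17·193·192)] = (1/2)[17 + √2520097] = 802.2407

Kővári–Sós–Turán: let r_1, ..., r_17 be the row sums and z = Σ r_i the total number of 1s. Each pair of columns can share at most one row with both entries 1 (else a 2×2 all-ones block appears), so Σ_i C(r_i, 2) ≤ C(193, 2) = 18528. By convexity Σ_i C(r_i, 2) ≥ 17·C(z/17, 2) = z(z − 17)/(2·17), giving z² − 17z − 17·193·192 ≤ 0 and hence z ≤ (1/2)[17 + √(289 + 4·629952)] = (1/2)[17 + √2520097] ≈ (1/2)(17 + 1587.4813) = 802.2407.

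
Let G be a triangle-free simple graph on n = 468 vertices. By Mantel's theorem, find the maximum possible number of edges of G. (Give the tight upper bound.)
ex(468, K_3) = ⌊468^2/4⌋ = 54756

Mantel (1907): a triangle-free graph on n vertices has at most ⌊n^2/4⌋ edges, with equality for the complete bipartite graph K_{⌊n/2⌋, ⌈n/2⌉}. For n = 468: ⌊468^2/4⌋ = ⌊219024/4⌋ = 54756. The extremal graph is K_{234, 234}, which has 234·234 = 54756 edges.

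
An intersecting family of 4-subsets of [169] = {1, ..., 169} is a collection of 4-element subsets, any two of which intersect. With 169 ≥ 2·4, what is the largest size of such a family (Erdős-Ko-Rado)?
max |F| = C(168, 3) = 776216

The Erdős-Ko-Rado theorem states: for n ≥ 2k, an intersecting family of k-subsets of an n-element set has size at most C(n − 1, k − 1), with equality for 'star' families {A ⊆ [n] : |A| = k, i ∈ A} (fix an element i). For n = 169, k = 4: C(168, 3) = 776216.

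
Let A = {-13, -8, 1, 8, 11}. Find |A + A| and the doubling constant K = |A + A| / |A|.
K = |A + A| / |A| = 15/5 = 3

Enumerate A + A = {a + b : a, b ∈ A}. With |A| = 5, there are |A|^2 = 25 ordered sum pairs; collecting distinct values, A + A = {-26, -21, -16, -12, -7, -5, -2, 0, 2, 3, 9, 12, 16, 19, 22}, so |A + A| = 15. Thus K = 15/5 = 3. For comparison, the minimum possible |A + A| over all 5-element sets is 2·5 − 1 = 9 (so min K = 9/5), attained only by arithmetic progressions.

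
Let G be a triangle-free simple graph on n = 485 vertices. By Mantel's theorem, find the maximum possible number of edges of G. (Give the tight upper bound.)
ex(485, K_3) = ⌊485^2/4⌋ = 58806

Mantel (1907): a triangle-free graph on n vertices has at most ⌊n^2/4⌋ edges, with equality for the complete bipartite graph K_{⌊n/2⌋, ⌈n/2⌉}. For n = 485: ⌊485^2/4⌋ = ⌊235225/4⌋ = 58806. The extremal graph is K_{242, 243}, which has 242·243 = 58806 edges.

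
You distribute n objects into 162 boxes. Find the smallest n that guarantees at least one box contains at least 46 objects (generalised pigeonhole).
n = (46 − 1)·162 + 1 = 7291

By the generalised pigeonhole principle, to guarantee some box contains ≥ r objects we need more than (r − 1) · k objects total. Threshold: n = (r − 1) · k + 1. With r = 46 and k = 162: n = 45 · 162 + 1 = 7290 + 1 = 7291. For n = 7290 = 45 · 162, we can put exactly 45 objects in every box, avoiding 46 in any single one — so 7291 is tight.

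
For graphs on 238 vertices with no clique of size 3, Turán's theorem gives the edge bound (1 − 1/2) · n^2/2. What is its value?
Turán density bound = (1/2) · 238^2/2 = 14161

Turán's theorem: ex(n, K_{r+1}) is achieved by the complete r-partite Turán graph T(n, r) with parts as balanced as possible, and is at most (1 − 1/r) · n^2/2. For r = 2, n = 238: the density bound is (1/2) · 56644/2 = 14161. Since 2 ∣ 238, the Turán graph T(238, 2) has parts of equal size 119, and its edge count e(T(238, 2)) = 14161 attains the density bound exactly.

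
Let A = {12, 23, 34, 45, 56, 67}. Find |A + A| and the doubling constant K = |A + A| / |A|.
K = |A + A| / |A| = 11/6

Enumerate A + A = {a + b : a, b ∈ A}. With |A| = 6, there are |A|^2 = 36 ordered sum pairs; collecting distinct values, A + A = {24, 35, 46, 57, 68, 79, 90, 101, 112, 123, 134}, so |A + A| = 11. Thus K = 11/6. Here |A + A| = 2|A| − 1 = 11, the minimum possible — so K = 11/6 is minimal, which holds iff A is an arithmetic progression.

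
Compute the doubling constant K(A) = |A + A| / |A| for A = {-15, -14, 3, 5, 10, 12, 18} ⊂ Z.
K = |A + A| / |A| = 27/7

Enumerate A + A = {a + b : a, b ∈ A}. With |A| = 7, there are |A|^2 = 49 ordered sum pairs; collecting distinct values, A + A = {-30, -29, -28, -12, -11, -10, -9, -5, -4, -3, -2, 3, 4, 6, 8, 10, 13, 15, 17, 20, 21, 22, 23, 24, 28, 30, 36}, so |A + A| = 27. Thus K = 27/7. For comparison, the minimum possible |A + A| over all 7-element sets is 2·7 − 1 = 13 (so min K = 13/7), attained only by arithmetic progressions.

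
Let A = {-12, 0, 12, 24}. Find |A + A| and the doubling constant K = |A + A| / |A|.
K = |A + A| / |A| = 7/4

Enumerate A + A = {a + b : a, b ∈ A}. With |A| = 4, there are |A|^2 = 16 ordered sum pairs; collecting distinct values, A + A = {-24, -12, 0, 12, 24, 36, 48}, so |A + A| = 7. Thus K = 7/4. Here |A + A| = 2|A| − 1 = 7, the minimum possible — so K = 7/4 is minimal, which holds iff A is an arithmetic progression.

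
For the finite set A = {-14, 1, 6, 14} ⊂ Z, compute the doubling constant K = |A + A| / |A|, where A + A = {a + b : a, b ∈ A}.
K = |A + A| / |A| = 10/4 = 5/2

Enumerate A + A = {a + b : a, b ∈ A}. With |A| = 4, there are |A|^2 = 16 ordered sum pairs; collecting distinct values, A + A = {-28, -13, -8, 0, 2, 7, 12, 15, 20, 28}, so |A + A| = 10. Thus K = 10/4 = 5/2. For comparison, the minimum possible |A + A| over all 4-element sets is 2·4 − 1 = 7 (so min K = 7/4), attained only by arithmetic progressions.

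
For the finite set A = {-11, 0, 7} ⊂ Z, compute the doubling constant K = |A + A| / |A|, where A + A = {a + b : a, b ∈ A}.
K = |A + A| / |A| = 6/3 = 2

Enumerate A + A = {a + b : a, b ∈ A}. With |A| = 3, there are |A|^2 = 9 ordered sum pairs; collecting distinct values, A + A = {-22, -11, -4, 0, 7, 14}, so |A + A| = 6. Thus K = 6/3 = 2. For comparison, the minimum possible |A + A| over all 3-element sets is 2·3 − 1 = 5 (so min K = 5/3), attained only by arithmetic progressions.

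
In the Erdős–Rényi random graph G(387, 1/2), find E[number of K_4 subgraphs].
E[# K_4] = C(387, 4) · (1/2)^C(4, 2) = 920193120 / 2^6 = 28756035/2 = 14378017.5

For each 4-subset S of vertices (there are C(387, 4) = 920193120 such S), let X_S = 1 if S induces a K_4 (all C(4, 2) = 6 edges present). Then P(X_S = 1) = (1/2)^6 = 1/64. By linearity of expectation, E[# K_4] = C(387, 4) · (1/2)^6 = 920193120 / 64 = 28756035/2 = 14378017.5.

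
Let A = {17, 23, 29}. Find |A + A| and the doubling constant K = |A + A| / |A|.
K = |A + A| / |A| = 5/3

Enumerate A + A = {a + b : a, b ∈ A}. With |A| = 3, there are |A|^2 = 9 ordered sum pairs; collecting distinct values, A + A = {34, 40, 46, 52, 58}, so |A + A| = 5. Thus K = 5/3. Here |A + A| = 2|A| − 1 = 5, the minimum possible — so K = 5/3 is minimal, which holds iff A is an arithmetic progression.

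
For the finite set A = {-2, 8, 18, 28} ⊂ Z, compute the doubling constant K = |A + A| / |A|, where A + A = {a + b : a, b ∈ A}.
K = |A + A| / |A| = 7/4

Enumerate A + A = {a + b : a, b ∈ A}. With |A| = 4, there are |A|^2 = 16 ordered sum pairs; collecting distinct values, A + A = {-4, 6, 16, 26, 36, 46, 56}, so |A + A| = 7. Thus K = 7/4. Here |A + A| = 2|A| − 1 = 7, the minimum possible — so K = 7/4 is minimal, which holds iff A is an arithmetic progression.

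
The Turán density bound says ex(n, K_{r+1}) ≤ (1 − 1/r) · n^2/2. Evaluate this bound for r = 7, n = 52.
Turán density bound = (6/7) · 52^2/2 = 8112/7 ≈ 1158.8571

Turán's theorem: ex(n, K_{r+1}) is achieved by the complete r-partite Turán graph T(n, r) with parts as balanced as possible, and is at most (1 − 1/r) · n^2/2. For r = 7, n = 52: the density bound is (6/7) · 2704/2 = 8112/7 ≈ 1158.8571. The integer-valued extremum is e(T(52, 7)) = 1158, which is strictly less than the density bound 8112/7 since 7 ∤ 52 (the parts of T(52, 7) cannot all be equal).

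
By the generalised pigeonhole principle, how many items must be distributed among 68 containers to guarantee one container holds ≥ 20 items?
n = (20 − 1)·68 + 1 = 1293

By the generalised pigeonhole principle, to guarantee some box contains ≥ r objects we need more than (r − 1) · k objects total. Threshold: n = (r − 1) · k + 1. With r = 20 and k = 68: n = 19 · 68 + 1 = 1292 + 1 = 1293. For n = 1292 = 19 · 68, we can put exactly 19 objects in every box, avoiding 20 in any single one — so 1293 is tight.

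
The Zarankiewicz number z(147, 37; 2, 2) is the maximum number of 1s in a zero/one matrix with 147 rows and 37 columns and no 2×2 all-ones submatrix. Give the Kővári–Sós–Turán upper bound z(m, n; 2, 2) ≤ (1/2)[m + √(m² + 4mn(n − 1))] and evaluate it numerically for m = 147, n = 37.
z(147, 37; 2, 2) ≤ (1/2)[147 + √(147² + 4·147·37·36)] = (1/2)[147 + √804825] = 522.0602

Kővári–Sós–Turán: let r_1, ..., r_147 be the row sums and z = Σ r_i the total number of 1s. Each pair of columns can share at most one row with both entries 1 (else a 2×2 all-ones block appears), so Σ_i C(r_i, 2) ≤ C(37, 2) = 666. By convexity Σ_i C(r_i, 2) ≥ 147·C(z/147, 2) = z(z − 147)/(2·147), giving z² − 147z − 147·37·36 ≤ 0 and hence z ≤ (1/2)[147 + √(21609 + 4·195804)] = (1/2)[147 + √804825] ≈ (1/2)(147 + 897.1204) = 522.0602.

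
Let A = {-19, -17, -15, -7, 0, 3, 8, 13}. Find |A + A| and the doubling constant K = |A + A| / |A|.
K = |A + A| / |A| = 30/8 = 15/4

Enumerate A + A = {a + b : a, b ∈ A}. With |A| = 8, there are |A|^2 = 64 ordered sum pairs; collecting distinct values, A + A = {-38, -36, -34, -32, -30, -26, -24, -22, -19, -17, -16, -15, -14, -12, -11, -9, -7, -6, -4, -2, 0, 1, 3, 6, 8, 11, 13, 16, 21, 26}, so |A + A| = 30. Thus K = 30/8 = 15/4. For comparison, the minimum possible |A + A| over all 8-element sets is 2·8 − 1 = 15 (so min K = 15/8), attained only by arithmetic progressions.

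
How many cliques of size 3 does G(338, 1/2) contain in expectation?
E[# K_3] = C(338, 3) · (1/2)^C(3, 2) = 6378736 / 2^3 = 797342

For each 3-subset S of vertices (there are C(338, 3) = 6378736 such S), let X_S = 1 if S induces a K_3 (all C(3, 2) = 3 edges present). Then P(X_S = 1) = (1/2)^3 = 1/8. By linearity of expectation, E[# K_3] = C(338, 3) · (1/2)^3 = 6378736 / 8 = 797342.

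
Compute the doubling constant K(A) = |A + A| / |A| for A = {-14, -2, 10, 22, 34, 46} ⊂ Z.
K = |A + A| / |A| = 11/6

Enumerate A + A = {a + b : a, b ∈ A}. With |A| = 6, there are |A|^2 = 36 ordered sum pairs; collecting distinct values, A + A = {-28, -16, -4, 8, 20, 32, 44, 56, 68, 80, 92}, so |A + A| = 11. Thus K = 11/6. Here |A + A| = 2|A| − 1 = 11, the minimum possible — so K = 11/6 is minimal, which holds iff A is an arithmetic progression.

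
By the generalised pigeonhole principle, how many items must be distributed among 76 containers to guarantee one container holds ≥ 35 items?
n = (35 − 1)·76 + 1 = 2585

By the generalised pigeonhole principle, to guarantee some box contains ≥ r objects we need more than (r − 1) · k objects total. Threshold: n = (r − 1) · k + 1. With r = 35 and k = 76: n = 34 · 76 + 1 = 2584 + 1 = 2585. For n = 2584 = 34 · 76, we can put exactly 34 objects in every box, avoiding 35 in any single one — so 2585 is tight.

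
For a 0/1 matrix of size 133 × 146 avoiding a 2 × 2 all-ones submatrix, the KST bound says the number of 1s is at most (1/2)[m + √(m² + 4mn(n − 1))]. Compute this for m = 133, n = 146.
z(133, 146; 2, 2) ≤ (1/2)[133 + √(133² + 4·133·146·145)] = (1/2)[133 + √11280129] = 1745.7952

Kővári–Sós–Turán: let r_1, ..., r_133 be the row sums and z = Σ r_i the total number of 1s. Each pair of columns can share at most one row with both entries 1 (else a 2×2 all-ones block appears), so Σ_i C(r_i, 2) ≤ C(146, 2) = 10585. By convexity Σ_i C(r_i, 2) ≥ 133·C(z/133, 2) = z(z − 133)/(2·133), giving z² − 133z − 133·146·145 ≤ 0 and hence z ≤ (1/2)[133 + √(17689 + 4·2815610)] = (1/2)[133 + √11280129] ≈ (1/2)(133 + 3358.5903) = 1745.7952.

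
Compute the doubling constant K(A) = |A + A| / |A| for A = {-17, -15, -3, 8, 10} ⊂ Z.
K = |A + A| / |A| = 14/5

Enumerate A + A = {a + b : a, b ∈ A}. With |A| = 5, there are |A|^2 = 25 ordered sum pairs; collecting distinct values, A + A = {-34, -32, -30, -20, -18, -9, -7, -6, -5, 5, 7, 16, 18, 20}, so |A + A| = 14. Thus K = 14/5. For comparison, the minimum possible |A + A| over all 5-element sets is 2·5 − 1 = 9 (so min K = 9/5), attained only by arithmetic progressions.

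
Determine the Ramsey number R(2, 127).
R(2, 127) = 127

R(2, k) = k for all k ≥ 2: in a 2-colouring of K_k, either some edge is red (a red K_2) or all edges are blue (a blue K_k). And K_{126} coloured all-blue has no blue K_127, so R(2, 127) > 126. Hence R(2, 127) = 127.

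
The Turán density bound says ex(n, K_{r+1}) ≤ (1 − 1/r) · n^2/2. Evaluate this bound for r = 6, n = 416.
Turán density bound = (5/6) · 416^2/2 = 216320/3 ≈ 72106.6667

Turán's theorem: ex(n, K_{r+1}) is achieved by the complete r-partite Turán graph T(n, r) with parts as balanced as possible, and is at most (1 − 1/r) · n^2/2. For r = 6, n = 416: the density bound is (5/6) · 173056/2 = 216320/3 ≈ 72106.6667. The integer-valued extremum is e(T(416, 6)) = 72106, which is strictly less than the density bound 216320/3 since 6 ∤ 416 (the parts of T(416, 6) cannot all be equal).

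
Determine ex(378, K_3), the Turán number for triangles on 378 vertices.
ex(378, K_3) = ⌊378^2/4⌋ = 35721

Mantel (1907): a triangle-free graph on n vertices has at most ⌊n^2/4⌋ edges, with equality for the complete bipartite graph K_{⌊n/2⌋, ⌈n/2⌉}. For n = 378: ⌊378^2/4⌋ = ⌊142884/4⌋ = 35721. The extremal graph is K_{189, 189}, which has 189·189 = 35721 edges.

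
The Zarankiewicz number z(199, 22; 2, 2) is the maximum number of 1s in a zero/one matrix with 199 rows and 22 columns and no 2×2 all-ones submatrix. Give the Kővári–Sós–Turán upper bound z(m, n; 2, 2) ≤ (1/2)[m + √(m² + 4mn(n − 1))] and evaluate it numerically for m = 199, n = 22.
z(199, 22; 2, 2) ≤ (1/2)[199 + √(199² + 4·199·22·21)] = (1/2)[199 + √407353] = 418.6211

Kővári–Sós–Turán: let r_1, ..., r_199 be the row sums and z = Σ r_i the total number of 1s. Each pair of columns can share at most one row with both entries 1 (else a 2×2 all-ones block appears), so Σ_i C(r_i, 2) ≤ C(22, 2) = 231. By convexity Σ_i C(r_i, 2) ≥ 199·C(z/199, 2) = z(z − 199)/(2·199), giving z² − 199z − 199·22·21 ≤ 0 and hence z ≤ (1/2)[199 + √(39601 + 4·91938)] = (1/2)[199 + √407353] ≈ (1/2)(199 + 638.2421) = 418.6211.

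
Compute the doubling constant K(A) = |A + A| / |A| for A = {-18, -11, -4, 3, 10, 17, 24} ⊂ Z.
K = |A + A| / |A| = 13/7

Enumerate A + A = {a + b : a, b ∈ A}. With |A| = 7, there are |A|^2 = 49 ordered sum pairs; collecting distinct values, A + A = {-36, -29, -22, -15, -8, -1, 6, 13, 20, 27, 34, 41, 48}, so |A + A| = 13. Thus K = 13/7. Here |A + A| = 2|A| − 1 = 13, the minimum possible — so K = 13/7 is minimal, which holds iff A is an arithmetic progression.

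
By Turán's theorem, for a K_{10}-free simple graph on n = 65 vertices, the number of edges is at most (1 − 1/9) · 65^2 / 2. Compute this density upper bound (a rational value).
Turán density bound = (8/9) · 65^2/2 = 16900/9 ≈ 1877.7778

Turán's theorem: ex(n, K_{r+1}) is achieved by the complete r-partite Turán graph T(n, r) with parts as balanced as possible, and is at most (1 − 1/r) · n^2/2. For r = 9, n = 65: the density bound is (8/9) · 4225/2 = 16900/9 ≈ 1877.7778. The integer-valued extremum is e(T(65, 9)) = 1877, which is strictly less than the density bound 16900/9 since 9 ∤ 65 (the parts of T(65, 9) cannot all be equal).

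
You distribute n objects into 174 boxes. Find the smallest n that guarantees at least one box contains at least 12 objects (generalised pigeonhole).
n = (12 − 1)·174 + 1 = 1915

By the generalised pigeonhole principle, to guarantee some box contains ≥ r objects we need more than (r − 1) · k objects total. Threshold: n = (r − 1) · k + 1. With r = 12 and k = 174: n = 11 · 174 + 1 = 1914 + 1 = 1915. For n = 1914 = 11 · 174, we can put exactly 11 objects in every box, avoiding 12 in any single one — so 1915 is tight.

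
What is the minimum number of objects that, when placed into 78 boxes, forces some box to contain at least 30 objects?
n = (30 − 1)·78 + 1 = 2263

By the generalised pigeonhole principle, to guarantee some box contains ≥ r objects we need more than (r − 1) · k objects total. Threshold: n = (r − 1) · k + 1. With r = 30 and k = 78: n = 29 · 78 + 1 = 2262 + 1 = 2263. For n = 2262 = 29 · 78, we can put exactly 29 objects in every box, avoiding 30 in any single one — so 2263 is tight.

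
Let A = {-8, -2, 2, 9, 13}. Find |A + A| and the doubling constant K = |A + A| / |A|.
K = |A + A| / |A| = 14/5

Enumerate A + A = {a + b : a, b ∈ A}. With |A| = 5, there are |A|^2 = 25 ordered sum pairs; collecting distinct values, A + A = {-16, -10, -6, -4, 0, 1, 4, 5, 7, 11, 15, 18, 22, 26}, so |A + A| = 14. Thus K = 14/5. For comparison, the minimum possible |A + A| over all 5-element sets is 2·5 − 1 = 9 (so min K = 9/5), attained only by arithmetic progressions.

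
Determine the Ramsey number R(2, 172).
R(2, 172) = 172

R(2, k) = k for all k ≥ 2: in a 2-colouring of K_k, either some edge is red (a red K_2) or all edges are blue (a blue K_k). And K_{171} coloured all-blue has no blue K_172, so R(2, 172) > 171. Hence R(2, 172) = 172.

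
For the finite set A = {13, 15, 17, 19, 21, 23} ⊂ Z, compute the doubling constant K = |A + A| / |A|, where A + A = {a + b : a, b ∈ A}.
K = |A + A| / |A| = 11/6

Enumerate A + A = {a + b : a, b ∈ A}. With |A| = 6, there are |A|^2 = 36 ordered sum pairs; collecting distinct values, A + A = {26, 28, 30, 32, 34, 36, 38, 40, 42, 44, 46}, so |A + A| = 11. Thus K = 11/6. Here |A + A| = 2|A| − 1 = 11, the minimum possible — so K = 11/6 is minimal, which holds iff A is an arithmetic progression.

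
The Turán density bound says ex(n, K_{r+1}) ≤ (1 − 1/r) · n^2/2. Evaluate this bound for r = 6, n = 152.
Turán density bound = (5/6) · 152^2/2 = 28880/3 ≈ 9626.6667

Turán's theorem: ex(n, K_{r+1}) is achieved by the complete r-partite Turán graph T(n, r) with parts as balanced as possible, and is at most (1 − 1/r) · n^2/2. For r = 6, n = 152: the density bound is (5/6) · 23104/2 = 28880/3 ≈ 9626.6667. The integer-valued extremum is e(T(152, 6)) = 9626, which is strictly less than the density bound 28880/3 since 6 ∤ 152 (the parts of T(152, 6) cannot all be equal).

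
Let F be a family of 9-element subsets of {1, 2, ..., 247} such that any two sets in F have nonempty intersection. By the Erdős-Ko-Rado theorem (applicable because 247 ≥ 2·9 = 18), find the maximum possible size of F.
max |F| = C(246, 8) = 296495645312790

The Erdős-Ko-Rado theorem states: for n ≥ 2k, an intersecting family of k-subsets of an n-element set has size at most C(n − 1, k − 1), with equality for 'star' families {A ⊆ [n] : |A| = k, i ∈ A} (fix an element i). For n = 247, k = 9: C(246, 8) = 296495645312790.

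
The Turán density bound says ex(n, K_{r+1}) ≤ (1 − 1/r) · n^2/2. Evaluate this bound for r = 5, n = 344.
Turán density bound = (4/5) · 344^2/2 = 236672/5 ≈ 47334.4

Turán's theorem: ex(n, K_{r+1}) is achieved by the complete r-partite Turán graph T(n, r) with parts as balanced as possible, and is at most (1 − 1/r) · n^2/2. For r = 5, n = 344: the density bound is (4/5) · 118336/2 = 236672/5 ≈ 47334.4. The integer-valued extremum is e(T(344, 5)) = 47334, which is strictly less than the density bound 236672/5 since 5 ∤ 344 (the parts of T(344, 5) cannot all be equal).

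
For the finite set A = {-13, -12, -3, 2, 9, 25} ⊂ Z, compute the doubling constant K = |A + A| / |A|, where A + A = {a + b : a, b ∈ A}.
K = |A + A| / |A| = 21/6 = 7/2

Enumerate A + A = {a + b : a, b ∈ A}. With |A| = 6, there are |A|^2 = 36 ordered sum pairs; collecting distinct values, A + A = {-26, -25, -24, -16, -15, -11, -10, -6, -4, -3, -1, 4, 6, 11, 12, 13, 18, 22, 27, 34, 50}, so |A + A| = 21. Thus K = 21/6 = 7/2. For comparison, the minimum possible |A + A| over all 6-element sets is 2·6 − 1 = 11 (so min K = 11/6), attained only by arithmetic progressions.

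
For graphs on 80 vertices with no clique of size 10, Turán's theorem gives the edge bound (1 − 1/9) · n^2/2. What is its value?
Turán density bound = (8/9) · 80^2/2 = 25600/9 ≈ 2844.4444

Turán's theorem: ex(n, K_{r+1}) is achieved by the complete r-partite Turán graph T(n, r) with parts as balanced as possible, and is at most (1 − 1/r) · n^2/2. For r = 9, n = 80: the density bound is (8/9) · 6400/2 = 25600/9 ≈ 2844.4444. The integer-valued extremum is e(T(80, 9)) = 2844, which is strictly less than the density bound 25600/9 since 9 ∤ 80 (the parts of T(80, 9) cannot all be equal).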